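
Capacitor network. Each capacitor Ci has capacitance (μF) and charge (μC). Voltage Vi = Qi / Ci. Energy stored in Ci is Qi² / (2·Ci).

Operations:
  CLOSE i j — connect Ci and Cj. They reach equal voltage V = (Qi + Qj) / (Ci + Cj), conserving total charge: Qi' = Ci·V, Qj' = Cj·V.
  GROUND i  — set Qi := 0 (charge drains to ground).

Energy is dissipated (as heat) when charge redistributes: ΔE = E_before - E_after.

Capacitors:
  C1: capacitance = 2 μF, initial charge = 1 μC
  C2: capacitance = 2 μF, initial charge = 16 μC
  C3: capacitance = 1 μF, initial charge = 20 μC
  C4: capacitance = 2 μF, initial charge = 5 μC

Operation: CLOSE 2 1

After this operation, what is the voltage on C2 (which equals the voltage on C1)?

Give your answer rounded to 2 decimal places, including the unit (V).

Initial: C1(2μF, Q=1μC, V=0.50V), C2(2μF, Q=16μC, V=8.00V), C3(1μF, Q=20μC, V=20.00V), C4(2μF, Q=5μC, V=2.50V)
Op 1: CLOSE 2-1: Q_total=17.00, C_total=4.00, V=4.25; Q2=8.50, Q1=8.50; dissipated=28.125

Answer: 4.25 V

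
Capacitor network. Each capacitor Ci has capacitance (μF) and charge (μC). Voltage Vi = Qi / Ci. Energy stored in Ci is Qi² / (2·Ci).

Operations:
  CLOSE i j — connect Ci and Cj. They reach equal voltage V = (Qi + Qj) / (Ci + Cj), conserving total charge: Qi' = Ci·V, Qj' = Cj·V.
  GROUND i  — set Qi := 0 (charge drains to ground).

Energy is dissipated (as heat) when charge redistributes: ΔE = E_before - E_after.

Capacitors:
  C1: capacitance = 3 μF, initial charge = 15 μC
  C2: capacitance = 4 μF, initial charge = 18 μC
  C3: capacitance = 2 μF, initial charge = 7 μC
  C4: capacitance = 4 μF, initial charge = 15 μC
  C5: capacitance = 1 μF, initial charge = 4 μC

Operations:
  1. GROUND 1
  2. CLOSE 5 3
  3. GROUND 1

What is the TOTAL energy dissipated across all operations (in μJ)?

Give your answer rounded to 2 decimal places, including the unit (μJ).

Initial: C1(3μF, Q=15μC, V=5.00V), C2(4μF, Q=18μC, V=4.50V), C3(2μF, Q=7μC, V=3.50V), C4(4μF, Q=15μC, V=3.75V), C5(1μF, Q=4μC, V=4.00V)
Op 1: GROUND 1: Q1=0; energy lost=37.500
Op 2: CLOSE 5-3: Q_total=11.00, C_total=3.00, V=3.67; Q5=3.67, Q3=7.33; dissipated=0.083
Op 3: GROUND 1: Q1=0; energy lost=0.000
Total dissipated: 37.583 μJ

Answer: 37.58 μJ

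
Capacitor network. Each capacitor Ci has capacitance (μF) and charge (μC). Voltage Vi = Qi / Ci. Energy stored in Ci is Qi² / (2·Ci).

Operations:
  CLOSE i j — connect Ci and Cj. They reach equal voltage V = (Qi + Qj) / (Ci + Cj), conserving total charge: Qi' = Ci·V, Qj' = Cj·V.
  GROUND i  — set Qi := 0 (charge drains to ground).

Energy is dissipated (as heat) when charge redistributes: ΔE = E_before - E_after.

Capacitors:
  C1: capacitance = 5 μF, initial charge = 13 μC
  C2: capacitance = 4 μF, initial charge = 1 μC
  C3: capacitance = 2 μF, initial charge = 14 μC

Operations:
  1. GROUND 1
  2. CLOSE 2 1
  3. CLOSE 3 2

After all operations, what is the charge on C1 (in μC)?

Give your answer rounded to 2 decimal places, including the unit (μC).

Answer: 0.56 μC

Derivation:
Initial: C1(5μF, Q=13μC, V=2.60V), C2(4μF, Q=1μC, V=0.25V), C3(2μF, Q=14μC, V=7.00V)
Op 1: GROUND 1: Q1=0; energy lost=16.900
Op 2: CLOSE 2-1: Q_total=1.00, C_total=9.00, V=0.11; Q2=0.44, Q1=0.56; dissipated=0.069
Op 3: CLOSE 3-2: Q_total=14.44, C_total=6.00, V=2.41; Q3=4.81, Q2=9.63; dissipated=31.638
Final charges: Q1=0.56, Q2=9.63, Q3=4.81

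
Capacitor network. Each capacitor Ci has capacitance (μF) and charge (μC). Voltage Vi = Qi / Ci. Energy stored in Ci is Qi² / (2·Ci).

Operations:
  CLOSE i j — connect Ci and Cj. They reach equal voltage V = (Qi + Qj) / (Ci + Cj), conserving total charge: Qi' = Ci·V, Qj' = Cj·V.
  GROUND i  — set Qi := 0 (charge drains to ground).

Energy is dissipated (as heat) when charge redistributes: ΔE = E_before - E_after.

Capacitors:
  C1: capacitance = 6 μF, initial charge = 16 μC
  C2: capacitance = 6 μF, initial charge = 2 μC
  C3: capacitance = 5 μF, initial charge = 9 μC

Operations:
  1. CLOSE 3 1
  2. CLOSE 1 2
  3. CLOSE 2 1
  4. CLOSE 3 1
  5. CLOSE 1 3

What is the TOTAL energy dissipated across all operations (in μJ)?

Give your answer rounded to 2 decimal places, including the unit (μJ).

Initial: C1(6μF, Q=16μC, V=2.67V), C2(6μF, Q=2μC, V=0.33V), C3(5μF, Q=9μC, V=1.80V)
Op 1: CLOSE 3-1: Q_total=25.00, C_total=11.00, V=2.27; Q3=11.36, Q1=13.64; dissipated=1.024
Op 2: CLOSE 1-2: Q_total=15.64, C_total=12.00, V=1.30; Q1=7.82, Q2=7.82; dissipated=5.642
Op 3: CLOSE 2-1: Q_total=15.64, C_total=12.00, V=1.30; Q2=7.82, Q1=7.82; dissipated=0.000
Op 4: CLOSE 3-1: Q_total=19.18, C_total=11.00, V=1.74; Q3=8.72, Q1=10.46; dissipated=1.282
Op 5: CLOSE 1-3: Q_total=19.18, C_total=11.00, V=1.74; Q1=10.46, Q3=8.72; dissipated=0.000
Total dissipated: 7.948 μJ

Answer: 7.95 μJ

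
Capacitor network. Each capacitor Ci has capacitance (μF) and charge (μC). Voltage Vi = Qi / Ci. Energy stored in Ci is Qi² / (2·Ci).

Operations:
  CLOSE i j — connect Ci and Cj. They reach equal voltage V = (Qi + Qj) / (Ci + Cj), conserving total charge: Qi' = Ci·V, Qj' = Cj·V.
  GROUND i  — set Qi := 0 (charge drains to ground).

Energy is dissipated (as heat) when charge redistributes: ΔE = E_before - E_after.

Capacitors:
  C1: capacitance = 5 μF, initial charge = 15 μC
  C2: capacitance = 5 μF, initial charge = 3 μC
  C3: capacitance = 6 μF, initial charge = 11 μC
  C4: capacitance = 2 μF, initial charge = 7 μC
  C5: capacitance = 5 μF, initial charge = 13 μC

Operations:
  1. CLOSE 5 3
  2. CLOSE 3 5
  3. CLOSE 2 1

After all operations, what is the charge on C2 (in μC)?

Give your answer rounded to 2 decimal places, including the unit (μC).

Initial: C1(5μF, Q=15μC, V=3.00V), C2(5μF, Q=3μC, V=0.60V), C3(6μF, Q=11μC, V=1.83V), C4(2μF, Q=7μC, V=3.50V), C5(5μF, Q=13μC, V=2.60V)
Op 1: CLOSE 5-3: Q_total=24.00, C_total=11.00, V=2.18; Q5=10.91, Q3=13.09; dissipated=0.802
Op 2: CLOSE 3-5: Q_total=24.00, C_total=11.00, V=2.18; Q3=13.09, Q5=10.91; dissipated=0.000
Op 3: CLOSE 2-1: Q_total=18.00, C_total=10.00, V=1.80; Q2=9.00, Q1=9.00; dissipated=7.200
Final charges: Q1=9.00, Q2=9.00, Q3=13.09, Q4=7.00, Q5=10.91

Answer: 9.00 μC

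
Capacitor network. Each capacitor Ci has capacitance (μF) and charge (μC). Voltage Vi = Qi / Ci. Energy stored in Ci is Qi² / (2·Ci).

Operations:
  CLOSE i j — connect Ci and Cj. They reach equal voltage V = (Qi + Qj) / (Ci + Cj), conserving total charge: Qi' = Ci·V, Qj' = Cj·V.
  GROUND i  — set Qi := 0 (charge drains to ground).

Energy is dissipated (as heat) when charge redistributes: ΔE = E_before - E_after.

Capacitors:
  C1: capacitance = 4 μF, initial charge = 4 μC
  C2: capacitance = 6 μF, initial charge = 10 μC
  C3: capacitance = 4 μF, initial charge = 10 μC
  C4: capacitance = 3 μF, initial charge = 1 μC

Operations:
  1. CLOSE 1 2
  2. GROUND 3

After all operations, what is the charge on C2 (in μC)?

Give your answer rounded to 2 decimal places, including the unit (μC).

Answer: 8.40 μC

Derivation:
Initial: C1(4μF, Q=4μC, V=1.00V), C2(6μF, Q=10μC, V=1.67V), C3(4μF, Q=10μC, V=2.50V), C4(3μF, Q=1μC, V=0.33V)
Op 1: CLOSE 1-2: Q_total=14.00, C_total=10.00, V=1.40; Q1=5.60, Q2=8.40; dissipated=0.533
Op 2: GROUND 3: Q3=0; energy lost=12.500
Final charges: Q1=5.60, Q2=8.40, Q3=0.00, Q4=1.00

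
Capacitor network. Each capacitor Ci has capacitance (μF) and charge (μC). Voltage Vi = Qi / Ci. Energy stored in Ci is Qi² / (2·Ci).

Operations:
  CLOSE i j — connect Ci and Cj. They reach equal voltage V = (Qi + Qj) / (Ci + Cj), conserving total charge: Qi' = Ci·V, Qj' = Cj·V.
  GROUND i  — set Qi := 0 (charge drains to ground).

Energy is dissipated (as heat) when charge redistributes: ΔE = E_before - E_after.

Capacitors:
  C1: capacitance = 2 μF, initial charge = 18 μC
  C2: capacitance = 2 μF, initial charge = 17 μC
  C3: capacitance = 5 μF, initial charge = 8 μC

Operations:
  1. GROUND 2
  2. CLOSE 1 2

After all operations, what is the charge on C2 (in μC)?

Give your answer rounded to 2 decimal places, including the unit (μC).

Answer: 9.00 μC

Derivation:
Initial: C1(2μF, Q=18μC, V=9.00V), C2(2μF, Q=17μC, V=8.50V), C3(5μF, Q=8μC, V=1.60V)
Op 1: GROUND 2: Q2=0; energy lost=72.250
Op 2: CLOSE 1-2: Q_total=18.00, C_total=4.00, V=4.50; Q1=9.00, Q2=9.00; dissipated=40.500
Final charges: Q1=9.00, Q2=9.00, Q3=8.00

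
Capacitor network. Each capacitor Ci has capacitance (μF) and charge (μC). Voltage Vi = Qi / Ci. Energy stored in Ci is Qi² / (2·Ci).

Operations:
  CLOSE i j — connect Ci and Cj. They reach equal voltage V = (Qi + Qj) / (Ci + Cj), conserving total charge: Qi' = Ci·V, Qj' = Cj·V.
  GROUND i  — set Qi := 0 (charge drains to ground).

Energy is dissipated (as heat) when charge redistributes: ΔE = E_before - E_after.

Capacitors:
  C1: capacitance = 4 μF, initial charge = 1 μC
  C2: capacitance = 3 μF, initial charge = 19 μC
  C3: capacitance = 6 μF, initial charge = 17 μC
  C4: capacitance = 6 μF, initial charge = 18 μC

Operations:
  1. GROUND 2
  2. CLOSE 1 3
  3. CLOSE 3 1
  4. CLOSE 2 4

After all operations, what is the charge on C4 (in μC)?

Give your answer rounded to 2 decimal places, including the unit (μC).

Initial: C1(4μF, Q=1μC, V=0.25V), C2(3μF, Q=19μC, V=6.33V), C3(6μF, Q=17μC, V=2.83V), C4(6μF, Q=18μC, V=3.00V)
Op 1: GROUND 2: Q2=0; energy lost=60.167
Op 2: CLOSE 1-3: Q_total=18.00, C_total=10.00, V=1.80; Q1=7.20, Q3=10.80; dissipated=8.008
Op 3: CLOSE 3-1: Q_total=18.00, C_total=10.00, V=1.80; Q3=10.80, Q1=7.20; dissipated=0.000
Op 4: CLOSE 2-4: Q_total=18.00, C_total=9.00, V=2.00; Q2=6.00, Q4=12.00; dissipated=9.000
Final charges: Q1=7.20, Q2=6.00, Q3=10.80, Q4=12.00

Answer: 12.00 μC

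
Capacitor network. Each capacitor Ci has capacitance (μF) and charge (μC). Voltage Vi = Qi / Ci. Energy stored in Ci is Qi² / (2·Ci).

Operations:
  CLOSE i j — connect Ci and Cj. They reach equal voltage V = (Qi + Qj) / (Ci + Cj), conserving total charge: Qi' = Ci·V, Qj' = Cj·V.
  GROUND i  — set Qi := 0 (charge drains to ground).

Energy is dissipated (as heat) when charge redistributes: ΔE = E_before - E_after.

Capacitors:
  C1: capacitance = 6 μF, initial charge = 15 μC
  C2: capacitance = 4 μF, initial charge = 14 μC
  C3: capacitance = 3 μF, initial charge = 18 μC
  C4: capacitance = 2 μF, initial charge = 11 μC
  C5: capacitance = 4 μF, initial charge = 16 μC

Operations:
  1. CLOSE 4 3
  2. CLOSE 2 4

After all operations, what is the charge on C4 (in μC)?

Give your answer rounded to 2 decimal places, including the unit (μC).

Initial: C1(6μF, Q=15μC, V=2.50V), C2(4μF, Q=14μC, V=3.50V), C3(3μF, Q=18μC, V=6.00V), C4(2μF, Q=11μC, V=5.50V), C5(4μF, Q=16μC, V=4.00V)
Op 1: CLOSE 4-3: Q_total=29.00, C_total=5.00, V=5.80; Q4=11.60, Q3=17.40; dissipated=0.150
Op 2: CLOSE 2-4: Q_total=25.60, C_total=6.00, V=4.27; Q2=17.07, Q4=8.53; dissipated=3.527
Final charges: Q1=15.00, Q2=17.07, Q3=17.40, Q4=8.53, Q5=16.00

Answer: 8.53 μC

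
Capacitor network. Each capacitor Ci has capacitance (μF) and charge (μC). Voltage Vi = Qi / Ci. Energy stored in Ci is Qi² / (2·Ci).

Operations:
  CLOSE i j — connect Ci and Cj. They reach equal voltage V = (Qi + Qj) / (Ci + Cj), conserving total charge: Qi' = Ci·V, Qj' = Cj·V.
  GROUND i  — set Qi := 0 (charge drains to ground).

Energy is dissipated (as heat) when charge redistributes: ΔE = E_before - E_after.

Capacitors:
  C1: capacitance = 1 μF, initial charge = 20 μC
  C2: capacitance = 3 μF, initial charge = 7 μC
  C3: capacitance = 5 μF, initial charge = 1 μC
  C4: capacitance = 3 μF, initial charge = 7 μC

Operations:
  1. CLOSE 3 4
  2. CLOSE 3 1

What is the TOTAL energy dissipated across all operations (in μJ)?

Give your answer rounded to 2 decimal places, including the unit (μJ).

Initial: C1(1μF, Q=20μC, V=20.00V), C2(3μF, Q=7μC, V=2.33V), C3(5μF, Q=1μC, V=0.20V), C4(3μF, Q=7μC, V=2.33V)
Op 1: CLOSE 3-4: Q_total=8.00, C_total=8.00, V=1.00; Q3=5.00, Q4=3.00; dissipated=4.267
Op 2: CLOSE 3-1: Q_total=25.00, C_total=6.00, V=4.17; Q3=20.83, Q1=4.17; dissipated=150.417
Total dissipated: 154.683 μJ

Answer: 154.68 μJ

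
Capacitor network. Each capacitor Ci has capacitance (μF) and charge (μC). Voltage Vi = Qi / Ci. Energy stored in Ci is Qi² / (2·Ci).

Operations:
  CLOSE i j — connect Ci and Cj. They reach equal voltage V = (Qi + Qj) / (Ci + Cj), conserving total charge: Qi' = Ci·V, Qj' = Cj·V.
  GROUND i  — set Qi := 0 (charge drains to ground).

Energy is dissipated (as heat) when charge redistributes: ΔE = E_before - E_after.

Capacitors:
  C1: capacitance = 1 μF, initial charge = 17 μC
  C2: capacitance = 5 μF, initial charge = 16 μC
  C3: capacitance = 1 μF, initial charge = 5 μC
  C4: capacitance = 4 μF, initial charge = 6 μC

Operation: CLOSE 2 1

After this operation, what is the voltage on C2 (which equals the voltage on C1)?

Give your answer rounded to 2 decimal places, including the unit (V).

Answer: 5.50 V

Derivation:
Initial: C1(1μF, Q=17μC, V=17.00V), C2(5μF, Q=16μC, V=3.20V), C3(1μF, Q=5μC, V=5.00V), C4(4μF, Q=6μC, V=1.50V)
Op 1: CLOSE 2-1: Q_total=33.00, C_total=6.00, V=5.50; Q2=27.50, Q1=5.50; dissipated=79.350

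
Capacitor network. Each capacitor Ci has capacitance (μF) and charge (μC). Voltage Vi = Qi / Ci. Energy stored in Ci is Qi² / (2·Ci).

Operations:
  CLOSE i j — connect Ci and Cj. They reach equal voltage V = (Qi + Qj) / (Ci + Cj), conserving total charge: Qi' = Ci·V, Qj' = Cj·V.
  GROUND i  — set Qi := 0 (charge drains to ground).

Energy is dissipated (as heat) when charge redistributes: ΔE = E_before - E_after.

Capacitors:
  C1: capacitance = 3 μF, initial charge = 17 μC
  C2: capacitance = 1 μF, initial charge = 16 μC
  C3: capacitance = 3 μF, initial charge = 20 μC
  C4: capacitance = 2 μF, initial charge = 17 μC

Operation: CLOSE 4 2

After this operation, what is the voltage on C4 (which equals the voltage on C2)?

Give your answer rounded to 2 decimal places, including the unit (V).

Initial: C1(3μF, Q=17μC, V=5.67V), C2(1μF, Q=16μC, V=16.00V), C3(3μF, Q=20μC, V=6.67V), C4(2μF, Q=17μC, V=8.50V)
Op 1: CLOSE 4-2: Q_total=33.00, C_total=3.00, V=11.00; Q4=22.00, Q2=11.00; dissipated=18.750

Answer: 11.00 V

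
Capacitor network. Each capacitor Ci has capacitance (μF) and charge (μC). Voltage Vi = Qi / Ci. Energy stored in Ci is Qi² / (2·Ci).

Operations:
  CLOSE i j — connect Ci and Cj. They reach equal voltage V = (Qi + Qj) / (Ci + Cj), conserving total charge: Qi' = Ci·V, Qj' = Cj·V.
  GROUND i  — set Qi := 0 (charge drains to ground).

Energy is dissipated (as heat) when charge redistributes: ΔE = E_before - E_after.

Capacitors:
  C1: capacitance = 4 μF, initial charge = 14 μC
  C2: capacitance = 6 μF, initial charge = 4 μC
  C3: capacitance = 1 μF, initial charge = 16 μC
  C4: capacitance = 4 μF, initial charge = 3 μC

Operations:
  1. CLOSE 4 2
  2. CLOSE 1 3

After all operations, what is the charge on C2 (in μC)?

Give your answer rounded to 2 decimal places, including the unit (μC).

Initial: C1(4μF, Q=14μC, V=3.50V), C2(6μF, Q=4μC, V=0.67V), C3(1μF, Q=16μC, V=16.00V), C4(4μF, Q=3μC, V=0.75V)
Op 1: CLOSE 4-2: Q_total=7.00, C_total=10.00, V=0.70; Q4=2.80, Q2=4.20; dissipated=0.008
Op 2: CLOSE 1-3: Q_total=30.00, C_total=5.00, V=6.00; Q1=24.00, Q3=6.00; dissipated=62.500
Final charges: Q1=24.00, Q2=4.20, Q3=6.00, Q4=2.80

Answer: 4.20 μC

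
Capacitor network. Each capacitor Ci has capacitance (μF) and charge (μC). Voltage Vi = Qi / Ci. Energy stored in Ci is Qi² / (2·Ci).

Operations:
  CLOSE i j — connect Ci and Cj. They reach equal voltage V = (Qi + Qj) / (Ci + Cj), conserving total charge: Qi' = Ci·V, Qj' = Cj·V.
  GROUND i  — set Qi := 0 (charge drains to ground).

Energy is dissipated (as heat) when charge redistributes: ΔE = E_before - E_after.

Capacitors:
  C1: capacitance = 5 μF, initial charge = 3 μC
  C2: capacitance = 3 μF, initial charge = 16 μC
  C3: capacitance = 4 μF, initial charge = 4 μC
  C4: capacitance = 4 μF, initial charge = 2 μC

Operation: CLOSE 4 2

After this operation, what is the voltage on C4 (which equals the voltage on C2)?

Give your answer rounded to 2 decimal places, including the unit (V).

Answer: 2.57 V

Derivation:
Initial: C1(5μF, Q=3μC, V=0.60V), C2(3μF, Q=16μC, V=5.33V), C3(4μF, Q=4μC, V=1.00V), C4(4μF, Q=2μC, V=0.50V)
Op 1: CLOSE 4-2: Q_total=18.00, C_total=7.00, V=2.57; Q4=10.29, Q2=7.71; dissipated=20.024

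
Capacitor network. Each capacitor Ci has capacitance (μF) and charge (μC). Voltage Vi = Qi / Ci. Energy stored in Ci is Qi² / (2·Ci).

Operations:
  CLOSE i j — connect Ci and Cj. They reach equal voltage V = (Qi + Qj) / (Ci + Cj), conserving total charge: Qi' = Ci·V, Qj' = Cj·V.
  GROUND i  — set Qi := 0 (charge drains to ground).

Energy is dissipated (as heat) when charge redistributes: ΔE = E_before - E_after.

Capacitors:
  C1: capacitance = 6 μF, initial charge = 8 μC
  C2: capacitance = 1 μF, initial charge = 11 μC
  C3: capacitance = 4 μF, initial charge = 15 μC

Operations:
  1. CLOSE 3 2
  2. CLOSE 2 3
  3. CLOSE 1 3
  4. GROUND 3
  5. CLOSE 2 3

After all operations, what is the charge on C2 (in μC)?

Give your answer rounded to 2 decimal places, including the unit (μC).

Initial: C1(6μF, Q=8μC, V=1.33V), C2(1μF, Q=11μC, V=11.00V), C3(4μF, Q=15μC, V=3.75V)
Op 1: CLOSE 3-2: Q_total=26.00, C_total=5.00, V=5.20; Q3=20.80, Q2=5.20; dissipated=21.025
Op 2: CLOSE 2-3: Q_total=26.00, C_total=5.00, V=5.20; Q2=5.20, Q3=20.80; dissipated=0.000
Op 3: CLOSE 1-3: Q_total=28.80, C_total=10.00, V=2.88; Q1=17.28, Q3=11.52; dissipated=17.941
Op 4: GROUND 3: Q3=0; energy lost=16.589
Op 5: CLOSE 2-3: Q_total=5.20, C_total=5.00, V=1.04; Q2=1.04, Q3=4.16; dissipated=10.816
Final charges: Q1=17.28, Q2=1.04, Q3=4.16

Answer: 1.04 μC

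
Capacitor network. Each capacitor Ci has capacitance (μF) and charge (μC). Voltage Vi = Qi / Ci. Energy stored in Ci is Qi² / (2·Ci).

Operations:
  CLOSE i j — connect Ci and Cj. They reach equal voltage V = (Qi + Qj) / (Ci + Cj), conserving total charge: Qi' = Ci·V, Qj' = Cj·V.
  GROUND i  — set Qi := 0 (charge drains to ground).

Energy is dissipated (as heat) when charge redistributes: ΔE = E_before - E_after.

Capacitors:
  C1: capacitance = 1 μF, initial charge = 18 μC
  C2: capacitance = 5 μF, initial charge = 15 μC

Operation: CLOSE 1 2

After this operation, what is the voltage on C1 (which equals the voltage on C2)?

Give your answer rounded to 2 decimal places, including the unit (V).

Initial: C1(1μF, Q=18μC, V=18.00V), C2(5μF, Q=15μC, V=3.00V)
Op 1: CLOSE 1-2: Q_total=33.00, C_total=6.00, V=5.50; Q1=5.50, Q2=27.50; dissipated=93.750

Answer: 5.50 V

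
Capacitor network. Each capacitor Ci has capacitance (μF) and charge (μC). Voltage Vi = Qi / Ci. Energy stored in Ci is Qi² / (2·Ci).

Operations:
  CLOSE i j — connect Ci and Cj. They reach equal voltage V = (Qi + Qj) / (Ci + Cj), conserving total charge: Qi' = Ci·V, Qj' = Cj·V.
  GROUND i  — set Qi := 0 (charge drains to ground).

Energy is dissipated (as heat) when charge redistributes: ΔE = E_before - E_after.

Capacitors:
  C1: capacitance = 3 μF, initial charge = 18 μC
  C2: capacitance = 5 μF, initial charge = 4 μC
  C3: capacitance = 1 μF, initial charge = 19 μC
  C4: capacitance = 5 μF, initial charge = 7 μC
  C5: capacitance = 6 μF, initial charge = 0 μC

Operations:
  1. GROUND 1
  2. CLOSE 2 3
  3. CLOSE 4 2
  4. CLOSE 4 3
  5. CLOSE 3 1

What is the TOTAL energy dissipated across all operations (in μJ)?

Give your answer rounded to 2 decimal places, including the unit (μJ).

Answer: 203.02 μJ

Derivation:
Initial: C1(3μF, Q=18μC, V=6.00V), C2(5μF, Q=4μC, V=0.80V), C3(1μF, Q=19μC, V=19.00V), C4(5μF, Q=7μC, V=1.40V), C5(6μF, Q=0μC, V=0.00V)
Op 1: GROUND 1: Q1=0; energy lost=54.000
Op 2: CLOSE 2-3: Q_total=23.00, C_total=6.00, V=3.83; Q2=19.17, Q3=3.83; dissipated=138.017
Op 3: CLOSE 4-2: Q_total=26.17, C_total=10.00, V=2.62; Q4=13.08, Q2=13.08; dissipated=7.401
Op 4: CLOSE 4-3: Q_total=16.92, C_total=6.00, V=2.82; Q4=14.10, Q3=2.82; dissipated=0.617
Op 5: CLOSE 3-1: Q_total=2.82, C_total=4.00, V=0.70; Q3=0.70, Q1=2.11; dissipated=2.981
Total dissipated: 203.016 μJ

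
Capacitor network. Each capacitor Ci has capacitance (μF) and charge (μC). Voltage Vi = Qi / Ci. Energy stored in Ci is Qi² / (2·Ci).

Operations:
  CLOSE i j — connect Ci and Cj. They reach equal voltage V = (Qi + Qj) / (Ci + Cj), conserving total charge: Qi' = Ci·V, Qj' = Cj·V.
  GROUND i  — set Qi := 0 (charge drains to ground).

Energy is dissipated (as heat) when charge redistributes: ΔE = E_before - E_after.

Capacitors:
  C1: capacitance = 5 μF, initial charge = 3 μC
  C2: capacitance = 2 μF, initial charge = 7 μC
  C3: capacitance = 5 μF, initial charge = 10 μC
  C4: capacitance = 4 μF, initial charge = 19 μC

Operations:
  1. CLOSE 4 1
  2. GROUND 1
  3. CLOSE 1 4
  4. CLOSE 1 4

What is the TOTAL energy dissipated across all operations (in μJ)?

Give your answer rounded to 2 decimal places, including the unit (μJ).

Initial: C1(5μF, Q=3μC, V=0.60V), C2(2μF, Q=7μC, V=3.50V), C3(5μF, Q=10μC, V=2.00V), C4(4μF, Q=19μC, V=4.75V)
Op 1: CLOSE 4-1: Q_total=22.00, C_total=9.00, V=2.44; Q4=9.78, Q1=12.22; dissipated=19.136
Op 2: GROUND 1: Q1=0; energy lost=14.938
Op 3: CLOSE 1-4: Q_total=9.78, C_total=9.00, V=1.09; Q1=5.43, Q4=4.35; dissipated=6.639
Op 4: CLOSE 1-4: Q_total=9.78, C_total=9.00, V=1.09; Q1=5.43, Q4=4.35; dissipated=0.000
Total dissipated: 40.714 μJ

Answer: 40.71 μJ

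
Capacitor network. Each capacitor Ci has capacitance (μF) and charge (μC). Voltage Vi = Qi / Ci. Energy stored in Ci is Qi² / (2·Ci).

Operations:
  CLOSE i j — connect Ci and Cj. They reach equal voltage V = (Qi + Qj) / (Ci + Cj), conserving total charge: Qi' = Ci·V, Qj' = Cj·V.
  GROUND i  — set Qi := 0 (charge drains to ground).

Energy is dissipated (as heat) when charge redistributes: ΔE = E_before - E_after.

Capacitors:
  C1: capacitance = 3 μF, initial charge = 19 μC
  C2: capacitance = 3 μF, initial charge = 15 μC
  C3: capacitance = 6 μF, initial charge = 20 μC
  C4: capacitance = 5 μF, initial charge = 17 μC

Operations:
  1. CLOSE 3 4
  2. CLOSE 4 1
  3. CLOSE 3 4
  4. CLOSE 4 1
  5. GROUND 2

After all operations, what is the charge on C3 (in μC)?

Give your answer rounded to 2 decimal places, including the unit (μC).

Answer: 23.22 μC

Derivation:
Initial: C1(3μF, Q=19μC, V=6.33V), C2(3μF, Q=15μC, V=5.00V), C3(6μF, Q=20μC, V=3.33V), C4(5μF, Q=17μC, V=3.40V)
Op 1: CLOSE 3-4: Q_total=37.00, C_total=11.00, V=3.36; Q3=20.18, Q4=16.82; dissipated=0.006
Op 2: CLOSE 4-1: Q_total=35.82, C_total=8.00, V=4.48; Q4=22.39, Q1=13.43; dissipated=8.268
Op 3: CLOSE 3-4: Q_total=42.57, C_total=11.00, V=3.87; Q3=23.22, Q4=19.35; dissipated=1.691
Op 4: CLOSE 4-1: Q_total=32.78, C_total=8.00, V=4.10; Q4=20.49, Q1=12.29; dissipated=0.346
Op 5: GROUND 2: Q2=0; energy lost=37.500
Final charges: Q1=12.29, Q2=0.00, Q3=23.22, Q4=20.49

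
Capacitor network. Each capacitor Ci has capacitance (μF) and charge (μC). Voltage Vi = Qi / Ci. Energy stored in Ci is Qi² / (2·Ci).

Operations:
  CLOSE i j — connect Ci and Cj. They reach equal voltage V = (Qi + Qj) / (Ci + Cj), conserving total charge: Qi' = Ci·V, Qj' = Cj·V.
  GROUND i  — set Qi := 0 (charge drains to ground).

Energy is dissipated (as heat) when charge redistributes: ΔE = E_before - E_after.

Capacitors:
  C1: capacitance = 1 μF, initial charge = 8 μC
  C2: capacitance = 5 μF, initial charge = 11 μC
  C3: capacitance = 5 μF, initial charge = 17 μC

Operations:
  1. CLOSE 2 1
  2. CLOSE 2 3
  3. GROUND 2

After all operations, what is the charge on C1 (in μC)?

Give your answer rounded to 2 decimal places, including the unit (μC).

Initial: C1(1μF, Q=8μC, V=8.00V), C2(5μF, Q=11μC, V=2.20V), C3(5μF, Q=17μC, V=3.40V)
Op 1: CLOSE 2-1: Q_total=19.00, C_total=6.00, V=3.17; Q2=15.83, Q1=3.17; dissipated=14.017
Op 2: CLOSE 2-3: Q_total=32.83, C_total=10.00, V=3.28; Q2=16.42, Q3=16.42; dissipated=0.068
Op 3: GROUND 2: Q2=0; energy lost=26.951
Final charges: Q1=3.17, Q2=0.00, Q3=16.42

Answer: 3.17 μC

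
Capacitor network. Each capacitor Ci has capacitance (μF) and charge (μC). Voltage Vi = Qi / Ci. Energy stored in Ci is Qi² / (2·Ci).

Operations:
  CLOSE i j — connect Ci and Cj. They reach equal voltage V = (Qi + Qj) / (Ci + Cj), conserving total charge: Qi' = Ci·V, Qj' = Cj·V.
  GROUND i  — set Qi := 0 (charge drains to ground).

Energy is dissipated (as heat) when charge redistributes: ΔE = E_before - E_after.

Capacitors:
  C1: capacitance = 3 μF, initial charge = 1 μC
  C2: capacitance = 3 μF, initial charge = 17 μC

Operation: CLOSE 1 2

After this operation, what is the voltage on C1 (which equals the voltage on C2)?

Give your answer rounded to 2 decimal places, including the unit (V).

Answer: 3.00 V

Derivation:
Initial: C1(3μF, Q=1μC, V=0.33V), C2(3μF, Q=17μC, V=5.67V)
Op 1: CLOSE 1-2: Q_total=18.00, C_total=6.00, V=3.00; Q1=9.00, Q2=9.00; dissipated=21.333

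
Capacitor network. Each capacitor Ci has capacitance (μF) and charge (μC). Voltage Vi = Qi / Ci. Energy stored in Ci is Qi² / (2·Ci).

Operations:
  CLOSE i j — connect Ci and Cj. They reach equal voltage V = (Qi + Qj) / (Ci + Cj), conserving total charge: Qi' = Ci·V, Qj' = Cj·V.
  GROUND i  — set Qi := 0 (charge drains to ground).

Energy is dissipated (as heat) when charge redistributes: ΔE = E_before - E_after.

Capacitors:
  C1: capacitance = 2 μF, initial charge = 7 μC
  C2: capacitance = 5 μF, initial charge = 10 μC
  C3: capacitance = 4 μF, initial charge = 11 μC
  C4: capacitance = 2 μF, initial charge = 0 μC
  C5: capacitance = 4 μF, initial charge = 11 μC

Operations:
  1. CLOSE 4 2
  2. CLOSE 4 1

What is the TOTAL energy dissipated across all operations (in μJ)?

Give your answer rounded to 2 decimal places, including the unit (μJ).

Answer: 5.00 μJ

Derivation:
Initial: C1(2μF, Q=7μC, V=3.50V), C2(5μF, Q=10μC, V=2.00V), C3(4μF, Q=11μC, V=2.75V), C4(2μF, Q=0μC, V=0.00V), C5(4μF, Q=11μC, V=2.75V)
Op 1: CLOSE 4-2: Q_total=10.00, C_total=7.00, V=1.43; Q4=2.86, Q2=7.14; dissipated=2.857
Op 2: CLOSE 4-1: Q_total=9.86, C_total=4.00, V=2.46; Q4=4.93, Q1=4.93; dissipated=2.145
Total dissipated: 5.003 μJ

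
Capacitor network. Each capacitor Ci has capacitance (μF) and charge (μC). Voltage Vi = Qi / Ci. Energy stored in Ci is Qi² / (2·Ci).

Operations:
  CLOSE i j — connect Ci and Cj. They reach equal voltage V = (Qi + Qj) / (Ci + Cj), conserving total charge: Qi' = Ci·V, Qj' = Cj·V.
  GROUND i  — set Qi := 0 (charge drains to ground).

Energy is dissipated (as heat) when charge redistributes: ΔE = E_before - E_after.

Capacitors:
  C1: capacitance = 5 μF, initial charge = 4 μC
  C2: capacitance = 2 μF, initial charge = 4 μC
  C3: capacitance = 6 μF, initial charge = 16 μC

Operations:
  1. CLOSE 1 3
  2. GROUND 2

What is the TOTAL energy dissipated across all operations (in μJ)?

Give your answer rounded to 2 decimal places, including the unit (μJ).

Initial: C1(5μF, Q=4μC, V=0.80V), C2(2μF, Q=4μC, V=2.00V), C3(6μF, Q=16μC, V=2.67V)
Op 1: CLOSE 1-3: Q_total=20.00, C_total=11.00, V=1.82; Q1=9.09, Q3=10.91; dissipated=4.752
Op 2: GROUND 2: Q2=0; energy lost=4.000
Total dissipated: 8.752 μJ

Answer: 8.75 μJ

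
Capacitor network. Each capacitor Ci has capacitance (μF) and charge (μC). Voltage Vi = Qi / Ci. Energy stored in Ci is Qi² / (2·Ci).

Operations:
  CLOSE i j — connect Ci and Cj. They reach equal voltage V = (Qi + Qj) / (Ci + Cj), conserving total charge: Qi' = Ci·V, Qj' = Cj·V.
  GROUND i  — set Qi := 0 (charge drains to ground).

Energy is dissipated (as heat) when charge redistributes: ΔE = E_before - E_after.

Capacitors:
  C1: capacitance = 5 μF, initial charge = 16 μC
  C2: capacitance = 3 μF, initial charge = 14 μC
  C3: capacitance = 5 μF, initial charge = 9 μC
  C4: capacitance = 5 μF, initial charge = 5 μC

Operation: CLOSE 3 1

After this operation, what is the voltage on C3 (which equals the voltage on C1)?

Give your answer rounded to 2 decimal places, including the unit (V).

Answer: 2.50 V

Derivation:
Initial: C1(5μF, Q=16μC, V=3.20V), C2(3μF, Q=14μC, V=4.67V), C3(5μF, Q=9μC, V=1.80V), C4(5μF, Q=5μC, V=1.00V)
Op 1: CLOSE 3-1: Q_total=25.00, C_total=10.00, V=2.50; Q3=12.50, Q1=12.50; dissipated=2.450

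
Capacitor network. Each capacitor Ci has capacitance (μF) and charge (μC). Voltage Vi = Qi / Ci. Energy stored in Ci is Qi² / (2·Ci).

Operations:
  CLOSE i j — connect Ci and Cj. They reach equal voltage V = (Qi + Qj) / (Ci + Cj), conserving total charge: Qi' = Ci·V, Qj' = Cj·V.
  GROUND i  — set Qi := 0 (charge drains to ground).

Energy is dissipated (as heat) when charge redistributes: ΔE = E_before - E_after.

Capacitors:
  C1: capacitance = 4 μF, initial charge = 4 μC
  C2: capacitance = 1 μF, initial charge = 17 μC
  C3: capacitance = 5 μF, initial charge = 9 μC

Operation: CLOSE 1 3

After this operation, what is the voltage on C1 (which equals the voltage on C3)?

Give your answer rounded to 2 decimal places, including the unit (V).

Initial: C1(4μF, Q=4μC, V=1.00V), C2(1μF, Q=17μC, V=17.00V), C3(5μF, Q=9μC, V=1.80V)
Op 1: CLOSE 1-3: Q_total=13.00, C_total=9.00, V=1.44; Q1=5.78, Q3=7.22; dissipated=0.711

Answer: 1.44 V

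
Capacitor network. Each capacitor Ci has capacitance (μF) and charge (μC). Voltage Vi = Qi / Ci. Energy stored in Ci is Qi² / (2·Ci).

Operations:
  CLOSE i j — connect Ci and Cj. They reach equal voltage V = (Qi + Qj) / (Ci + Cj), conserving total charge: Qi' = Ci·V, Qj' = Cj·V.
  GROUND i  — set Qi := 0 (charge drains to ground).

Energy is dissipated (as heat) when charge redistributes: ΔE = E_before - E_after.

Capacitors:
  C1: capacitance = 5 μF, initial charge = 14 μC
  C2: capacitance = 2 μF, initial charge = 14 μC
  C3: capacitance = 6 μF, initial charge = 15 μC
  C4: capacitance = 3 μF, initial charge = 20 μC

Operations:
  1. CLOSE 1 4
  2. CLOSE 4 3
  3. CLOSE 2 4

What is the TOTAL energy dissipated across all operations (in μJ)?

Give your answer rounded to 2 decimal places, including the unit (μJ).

Answer: 26.28 μJ

Derivation:
Initial: C1(5μF, Q=14μC, V=2.80V), C2(2μF, Q=14μC, V=7.00V), C3(6μF, Q=15μC, V=2.50V), C4(3μF, Q=20μC, V=6.67V)
Op 1: CLOSE 1-4: Q_total=34.00, C_total=8.00, V=4.25; Q1=21.25, Q4=12.75; dissipated=14.017
Op 2: CLOSE 4-3: Q_total=27.75, C_total=9.00, V=3.08; Q4=9.25, Q3=18.50; dissipated=3.062
Op 3: CLOSE 2-4: Q_total=23.25, C_total=5.00, V=4.65; Q2=9.30, Q4=13.95; dissipated=9.204
Total dissipated: 26.283 μJ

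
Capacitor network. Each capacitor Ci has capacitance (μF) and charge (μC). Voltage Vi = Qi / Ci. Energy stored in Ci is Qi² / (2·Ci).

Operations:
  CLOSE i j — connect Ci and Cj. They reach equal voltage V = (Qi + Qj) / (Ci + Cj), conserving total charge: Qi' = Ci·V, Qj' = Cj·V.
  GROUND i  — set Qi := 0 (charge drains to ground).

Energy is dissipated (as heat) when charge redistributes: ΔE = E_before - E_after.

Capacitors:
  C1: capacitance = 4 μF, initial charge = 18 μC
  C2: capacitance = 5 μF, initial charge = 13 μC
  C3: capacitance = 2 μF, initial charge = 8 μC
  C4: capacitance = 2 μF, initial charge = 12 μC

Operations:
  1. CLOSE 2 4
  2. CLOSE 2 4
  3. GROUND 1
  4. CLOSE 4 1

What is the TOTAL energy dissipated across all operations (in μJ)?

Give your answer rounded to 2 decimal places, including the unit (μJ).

Answer: 57.26 μJ

Derivation:
Initial: C1(4μF, Q=18μC, V=4.50V), C2(5μF, Q=13μC, V=2.60V), C3(2μF, Q=8μC, V=4.00V), C4(2μF, Q=12μC, V=6.00V)
Op 1: CLOSE 2-4: Q_total=25.00, C_total=7.00, V=3.57; Q2=17.86, Q4=7.14; dissipated=8.257
Op 2: CLOSE 2-4: Q_total=25.00, C_total=7.00, V=3.57; Q2=17.86, Q4=7.14; dissipated=0.000
Op 3: GROUND 1: Q1=0; energy lost=40.500
Op 4: CLOSE 4-1: Q_total=7.14, C_total=6.00, V=1.19; Q4=2.38, Q1=4.76; dissipated=8.503
Total dissipated: 57.261 μJ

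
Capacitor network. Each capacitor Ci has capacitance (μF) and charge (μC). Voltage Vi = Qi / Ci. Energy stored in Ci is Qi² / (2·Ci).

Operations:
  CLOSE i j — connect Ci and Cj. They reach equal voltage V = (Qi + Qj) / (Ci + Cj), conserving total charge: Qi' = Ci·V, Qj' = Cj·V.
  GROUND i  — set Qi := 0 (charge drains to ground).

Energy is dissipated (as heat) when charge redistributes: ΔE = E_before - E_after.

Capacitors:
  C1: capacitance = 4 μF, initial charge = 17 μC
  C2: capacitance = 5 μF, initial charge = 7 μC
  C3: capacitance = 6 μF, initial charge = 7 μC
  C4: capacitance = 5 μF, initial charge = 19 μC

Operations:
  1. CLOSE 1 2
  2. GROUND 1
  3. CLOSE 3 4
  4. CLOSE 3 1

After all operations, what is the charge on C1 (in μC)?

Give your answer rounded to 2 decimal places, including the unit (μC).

Initial: C1(4μF, Q=17μC, V=4.25V), C2(5μF, Q=7μC, V=1.40V), C3(6μF, Q=7μC, V=1.17V), C4(5μF, Q=19μC, V=3.80V)
Op 1: CLOSE 1-2: Q_total=24.00, C_total=9.00, V=2.67; Q1=10.67, Q2=13.33; dissipated=9.025
Op 2: GROUND 1: Q1=0; energy lost=14.222
Op 3: CLOSE 3-4: Q_total=26.00, C_total=11.00, V=2.36; Q3=14.18, Q4=11.82; dissipated=9.456
Op 4: CLOSE 3-1: Q_total=14.18, C_total=10.00, V=1.42; Q3=8.51, Q1=5.67; dissipated=6.704
Final charges: Q1=5.67, Q2=13.33, Q3=8.51, Q4=11.82

Answer: 5.67 μC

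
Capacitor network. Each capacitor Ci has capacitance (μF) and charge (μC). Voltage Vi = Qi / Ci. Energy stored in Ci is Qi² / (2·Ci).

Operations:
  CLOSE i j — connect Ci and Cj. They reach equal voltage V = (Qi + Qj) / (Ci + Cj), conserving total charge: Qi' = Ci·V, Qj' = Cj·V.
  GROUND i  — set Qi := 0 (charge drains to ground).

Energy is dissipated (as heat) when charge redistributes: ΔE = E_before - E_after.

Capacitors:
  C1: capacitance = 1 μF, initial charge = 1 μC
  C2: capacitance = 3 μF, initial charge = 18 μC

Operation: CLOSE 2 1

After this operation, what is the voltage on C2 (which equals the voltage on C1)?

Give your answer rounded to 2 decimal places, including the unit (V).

Answer: 4.75 V

Derivation:
Initial: C1(1μF, Q=1μC, V=1.00V), C2(3μF, Q=18μC, V=6.00V)
Op 1: CLOSE 2-1: Q_total=19.00, C_total=4.00, V=4.75; Q2=14.25, Q1=4.75; dissipated=9.375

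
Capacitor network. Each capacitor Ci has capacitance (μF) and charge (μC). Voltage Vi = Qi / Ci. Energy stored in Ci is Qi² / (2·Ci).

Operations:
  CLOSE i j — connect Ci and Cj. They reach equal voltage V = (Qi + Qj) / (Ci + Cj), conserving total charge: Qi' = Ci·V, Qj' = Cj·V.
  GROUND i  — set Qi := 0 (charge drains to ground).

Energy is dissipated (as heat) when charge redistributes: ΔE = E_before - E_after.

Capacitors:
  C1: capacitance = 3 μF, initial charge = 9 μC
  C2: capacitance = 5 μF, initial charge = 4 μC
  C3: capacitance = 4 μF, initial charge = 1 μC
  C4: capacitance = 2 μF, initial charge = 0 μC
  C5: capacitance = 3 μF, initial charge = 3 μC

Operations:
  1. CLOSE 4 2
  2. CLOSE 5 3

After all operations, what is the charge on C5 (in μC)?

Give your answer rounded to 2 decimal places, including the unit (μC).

Initial: C1(3μF, Q=9μC, V=3.00V), C2(5μF, Q=4μC, V=0.80V), C3(4μF, Q=1μC, V=0.25V), C4(2μF, Q=0μC, V=0.00V), C5(3μF, Q=3μC, V=1.00V)
Op 1: CLOSE 4-2: Q_total=4.00, C_total=7.00, V=0.57; Q4=1.14, Q2=2.86; dissipated=0.457
Op 2: CLOSE 5-3: Q_total=4.00, C_total=7.00, V=0.57; Q5=1.71, Q3=2.29; dissipated=0.482
Final charges: Q1=9.00, Q2=2.86, Q3=2.29, Q4=1.14, Q5=1.71

Answer: 1.71 μC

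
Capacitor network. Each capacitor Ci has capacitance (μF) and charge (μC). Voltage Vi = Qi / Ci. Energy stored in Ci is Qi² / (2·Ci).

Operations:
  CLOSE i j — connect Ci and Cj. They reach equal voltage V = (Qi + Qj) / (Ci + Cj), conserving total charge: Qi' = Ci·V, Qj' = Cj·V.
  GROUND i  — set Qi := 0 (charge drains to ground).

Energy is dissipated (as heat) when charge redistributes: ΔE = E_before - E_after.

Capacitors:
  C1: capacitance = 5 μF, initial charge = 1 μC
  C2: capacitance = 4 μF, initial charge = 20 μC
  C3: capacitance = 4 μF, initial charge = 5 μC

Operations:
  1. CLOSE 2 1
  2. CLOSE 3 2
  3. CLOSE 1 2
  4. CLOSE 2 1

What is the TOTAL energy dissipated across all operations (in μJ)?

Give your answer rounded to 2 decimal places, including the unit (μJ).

Initial: C1(5μF, Q=1μC, V=0.20V), C2(4μF, Q=20μC, V=5.00V), C3(4μF, Q=5μC, V=1.25V)
Op 1: CLOSE 2-1: Q_total=21.00, C_total=9.00, V=2.33; Q2=9.33, Q1=11.67; dissipated=25.600
Op 2: CLOSE 3-2: Q_total=14.33, C_total=8.00, V=1.79; Q3=7.17, Q2=7.17; dissipated=1.174
Op 3: CLOSE 1-2: Q_total=18.83, C_total=9.00, V=2.09; Q1=10.46, Q2=8.37; dissipated=0.326
Op 4: CLOSE 2-1: Q_total=18.83, C_total=9.00, V=2.09; Q2=8.37, Q1=10.46; dissipated=0.000
Total dissipated: 27.100 μJ

Answer: 27.10 μJ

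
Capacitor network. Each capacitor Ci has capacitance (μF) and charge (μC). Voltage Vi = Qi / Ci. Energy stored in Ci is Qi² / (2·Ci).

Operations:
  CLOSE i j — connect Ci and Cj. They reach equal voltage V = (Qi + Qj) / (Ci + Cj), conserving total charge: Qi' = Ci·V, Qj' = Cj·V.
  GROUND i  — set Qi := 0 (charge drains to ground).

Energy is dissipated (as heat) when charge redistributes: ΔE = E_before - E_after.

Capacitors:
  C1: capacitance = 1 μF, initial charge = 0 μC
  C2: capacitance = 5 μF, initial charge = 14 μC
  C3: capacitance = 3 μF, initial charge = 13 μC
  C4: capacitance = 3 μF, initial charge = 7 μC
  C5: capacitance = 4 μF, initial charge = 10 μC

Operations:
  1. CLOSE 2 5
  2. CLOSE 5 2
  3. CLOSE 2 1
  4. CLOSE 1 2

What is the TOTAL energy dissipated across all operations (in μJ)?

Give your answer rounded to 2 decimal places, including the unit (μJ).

Answer: 3.06 μJ

Derivation:
Initial: C1(1μF, Q=0μC, V=0.00V), C2(5μF, Q=14μC, V=2.80V), C3(3μF, Q=13μC, V=4.33V), C4(3μF, Q=7μC, V=2.33V), C5(4μF, Q=10μC, V=2.50V)
Op 1: CLOSE 2-5: Q_total=24.00, C_total=9.00, V=2.67; Q2=13.33, Q5=10.67; dissipated=0.100
Op 2: CLOSE 5-2: Q_total=24.00, C_total=9.00, V=2.67; Q5=10.67, Q2=13.33; dissipated=0.000
Op 3: CLOSE 2-1: Q_total=13.33, C_total=6.00, V=2.22; Q2=11.11, Q1=2.22; dissipated=2.963
Op 4: CLOSE 1-2: Q_total=13.33, C_total=6.00, V=2.22; Q1=2.22, Q2=11.11; dissipated=0.000
Total dissipated: 3.063 μJ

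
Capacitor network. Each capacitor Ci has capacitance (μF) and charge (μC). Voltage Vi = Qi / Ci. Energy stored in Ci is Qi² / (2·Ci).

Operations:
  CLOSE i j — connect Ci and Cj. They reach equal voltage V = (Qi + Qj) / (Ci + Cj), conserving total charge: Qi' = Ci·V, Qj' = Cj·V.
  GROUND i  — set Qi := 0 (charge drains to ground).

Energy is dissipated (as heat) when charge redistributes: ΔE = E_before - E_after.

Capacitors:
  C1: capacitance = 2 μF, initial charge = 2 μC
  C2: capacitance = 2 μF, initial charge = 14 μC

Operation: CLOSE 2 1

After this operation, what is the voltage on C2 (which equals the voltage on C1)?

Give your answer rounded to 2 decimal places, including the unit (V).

Answer: 4.00 V

Derivation:
Initial: C1(2μF, Q=2μC, V=1.00V), C2(2μF, Q=14μC, V=7.00V)
Op 1: CLOSE 2-1: Q_total=16.00, C_total=4.00, V=4.00; Q2=8.00, Q1=8.00; dissipated=18.000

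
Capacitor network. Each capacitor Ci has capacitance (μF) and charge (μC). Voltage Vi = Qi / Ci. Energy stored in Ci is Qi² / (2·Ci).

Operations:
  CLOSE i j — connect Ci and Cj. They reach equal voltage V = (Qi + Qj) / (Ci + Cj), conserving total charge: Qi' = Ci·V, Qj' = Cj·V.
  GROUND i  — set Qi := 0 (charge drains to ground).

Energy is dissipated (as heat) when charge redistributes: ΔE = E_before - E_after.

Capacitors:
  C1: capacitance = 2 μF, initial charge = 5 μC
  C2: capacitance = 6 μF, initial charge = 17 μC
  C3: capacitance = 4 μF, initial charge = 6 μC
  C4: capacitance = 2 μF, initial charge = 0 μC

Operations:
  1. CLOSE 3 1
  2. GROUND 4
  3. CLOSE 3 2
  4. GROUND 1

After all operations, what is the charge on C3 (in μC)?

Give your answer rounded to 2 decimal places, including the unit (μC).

Initial: C1(2μF, Q=5μC, V=2.50V), C2(6μF, Q=17μC, V=2.83V), C3(4μF, Q=6μC, V=1.50V), C4(2μF, Q=0μC, V=0.00V)
Op 1: CLOSE 3-1: Q_total=11.00, C_total=6.00, V=1.83; Q3=7.33, Q1=3.67; dissipated=0.667
Op 2: GROUND 4: Q4=0; energy lost=0.000
Op 3: CLOSE 3-2: Q_total=24.33, C_total=10.00, V=2.43; Q3=9.73, Q2=14.60; dissipated=1.200
Op 4: GROUND 1: Q1=0; energy lost=3.361
Final charges: Q1=0.00, Q2=14.60, Q3=9.73, Q4=0.00

Answer: 9.73 μC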